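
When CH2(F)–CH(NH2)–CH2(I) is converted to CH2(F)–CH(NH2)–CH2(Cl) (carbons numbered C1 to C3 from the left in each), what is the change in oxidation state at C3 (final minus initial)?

Before: C3 has 1 bond to C, 2 bonds to H, 1 bond to I → oxidation state -1.
After: C3 has 1 bond to C, 2 bonds to H, 1 bond to Cl → oxidation state -1.
Δ = -1 − (-1) = 0, so no net redox change at C3.

0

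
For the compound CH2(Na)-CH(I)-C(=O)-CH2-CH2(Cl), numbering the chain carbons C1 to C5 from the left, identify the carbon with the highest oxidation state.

Tallying each carbon's bonds:
C1: 1C, 2H, 1Na → 0 − 2 − 1 = -3
C2: 2C, 1H, 1I → 0 − 1 + 1 = 0
C3: 2C, 2O → 0 + 2 = +2
C4: 2C, 2H → 0 − 2 = -2
C5: 1C, 2H, 1Cl → 0 − 2 + 1 = -1
The most oxidised carbon is C3 at +2.

C3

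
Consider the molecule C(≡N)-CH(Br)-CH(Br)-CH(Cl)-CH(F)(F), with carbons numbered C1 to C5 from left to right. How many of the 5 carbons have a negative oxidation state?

Assign +1 per bond to O/N/halogen, −1 per bond to H or an electropositive element, and 0 per bond to carbon. Tallying each carbon:
C1: 1C, 3N → 0 + 3 = +3
C2: 2C, 1H, 1Br → 0 − 1 + 1 = 0
C3: 2C, 1H, 1Br → 0 − 1 + 1 = 0
C4: 2C, 1H, 1Cl → 0 − 1 + 1 = 0
C5: 1C, 1H, 2F → 0 − 1 + 2 = +1
0 carbons meet the condition.

0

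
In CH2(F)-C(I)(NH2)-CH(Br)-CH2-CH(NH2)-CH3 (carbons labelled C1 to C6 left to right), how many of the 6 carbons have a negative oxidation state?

3

Tallying each carbon's bonds:
C1: 1C, 2H, 1F → 0 − 2 + 1 = -1
C2: 2C, 1N, 1I → 0 + 1 + 1 = +2
C3: 2C, 1H, 1Br → 0 − 1 + 1 = 0
C4: 2C, 2H → 0 − 2 = -2
C5: 2C, 1H, 1N → 0 − 1 + 1 = 0
C6: 1C, 3H → 0 − 3 = -3
3 carbons (C1, C4, C6) meet the condition.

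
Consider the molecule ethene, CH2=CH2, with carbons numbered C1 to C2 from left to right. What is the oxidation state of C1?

Bonds to more-electronegative neighbours contribute +1 each, bonds to H or metals contribute −1 each, and C–C bonds contribute 0.
C1 has one bond to H (-1), one bond to H (-1), a double bond to C (2×0 = 0).
Oxidation state = -1 − 1 + 0 = -2.

-2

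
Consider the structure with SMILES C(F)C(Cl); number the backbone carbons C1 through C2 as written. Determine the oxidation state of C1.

-1

Assign +1 per bond to O/N/halogen, −1 per bond to H or an electropositive element, and 0 per bond to carbon.
C1 has one bond to C (0), one bond to H (-1), one bond to H (-1), one bond to F (+1).
Oxidation state = 0 − 1 − 1 + 1 = -1.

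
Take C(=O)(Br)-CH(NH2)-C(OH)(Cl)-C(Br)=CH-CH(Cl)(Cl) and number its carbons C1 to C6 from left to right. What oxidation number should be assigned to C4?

Each bond to a more electronegative atom (O, N, halogen) counts +1, each bond to a less electronegative atom (H, metal, B, Si) counts −1, and each C–C bond counts 0.
C4 has one bond to C (0), a double bond to C (2×0 = 0), one bond to Br (+1).
Oxidation state = 0 + 0 + 1 = +1.

+1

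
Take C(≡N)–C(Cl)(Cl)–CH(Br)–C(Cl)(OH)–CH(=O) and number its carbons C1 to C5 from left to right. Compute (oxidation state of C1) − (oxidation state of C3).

+3

C1: 1C, 3N → 0 + 3 = +3
C3: 2C, 1H, 1Br → 0 − 1 + 1 = 0
Difference: +3 − (0) = +3.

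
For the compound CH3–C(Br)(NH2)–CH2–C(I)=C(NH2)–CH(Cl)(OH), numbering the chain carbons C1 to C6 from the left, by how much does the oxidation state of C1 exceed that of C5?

C1: 1C, 3H → 0 − 3 = -3
C5: 3C, 1N → 0 + 1 = +1
Difference: -3 − (+1) = -4.

-4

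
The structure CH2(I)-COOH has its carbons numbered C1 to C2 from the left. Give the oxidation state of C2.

+3

Count +1 for every bond to an atom more electronegative than carbon and −1 for every bond to one less electronegative; C–C bonds are 0.
C2 has one bond to C (0), a double bond to O (2×+1 = +2), one bond to O (+1).
Oxidation state = 0 + 2 + 1 = +3.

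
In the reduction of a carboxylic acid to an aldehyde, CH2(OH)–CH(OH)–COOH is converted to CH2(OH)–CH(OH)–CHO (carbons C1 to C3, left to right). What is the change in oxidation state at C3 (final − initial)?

Before: C3 has 1 bond to C, 3 bonds to O → oxidation state +3.
After: C3 has 1 bond to C, 1 bond to H, 2 bonds to O → oxidation state +1.
Δ = +1 − (+3) = -2, so this is a reduction at C3.

-2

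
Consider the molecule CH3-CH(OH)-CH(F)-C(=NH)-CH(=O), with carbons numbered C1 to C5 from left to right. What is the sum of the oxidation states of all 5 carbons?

Tallying each carbon's bonds:
C1: 1C, 3H → 0 − 3 = -3
C2: 2C, 1H, 1O → 0 − 1 + 1 = 0
C3: 2C, 1H, 1F → 0 − 1 + 1 = 0
C4: 2C, 2N → 0 + 2 = +2
C5: 1C, 1H, 2O → 0 − 1 + 2 = +1
Sum = -3 + 0 + 0 + 2 + 1 = 0.

0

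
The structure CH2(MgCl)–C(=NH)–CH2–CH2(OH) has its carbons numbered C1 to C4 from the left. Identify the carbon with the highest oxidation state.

C2

Assign +1 per bond to O/N/halogen, −1 per bond to H or an electropositive element, and 0 per bond to carbon. Tallying each carbon:
C1: 1C, 2H, 1Mg → 0 − 2 − 1 = -3
C2: 2C, 2N → 0 + 2 = +2
C3: 2C, 2H → 0 − 2 = -2
C4: 1C, 2H, 1O → 0 − 2 + 1 = -1
The most oxidised carbon is C2 at +2.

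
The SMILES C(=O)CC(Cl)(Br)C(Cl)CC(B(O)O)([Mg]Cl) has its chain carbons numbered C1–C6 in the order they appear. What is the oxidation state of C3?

Bonds to more-electronegative neighbours contribute +1 each, bonds to H or metals contribute −1 each, and C–C bonds contribute 0.
C3 has one bond to C (0), one bond to C (0), one bond to Cl (+1), one bond to Br (+1).
Oxidation state = 0 + 0 + 1 + 1 = +2.

+2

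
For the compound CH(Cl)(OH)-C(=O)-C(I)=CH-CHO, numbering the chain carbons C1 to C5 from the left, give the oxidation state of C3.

Each bond to a more electronegative atom (O, N, halogen) counts +1, each bond to a less electronegative atom (H, metal, B, Si) counts −1, and each C–C bond counts 0.
C3 has one bond to C (0), a double bond to C (2×0 = 0), one bond to I (+1).
Oxidation state = 0 + 0 + 1 = +1.

+1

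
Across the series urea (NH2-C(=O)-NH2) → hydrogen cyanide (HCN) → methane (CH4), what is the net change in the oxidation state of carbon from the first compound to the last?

-8

Carbon oxidation states along the series — urea: +4, hydrogen cyanide: +2, methane: -4.
Net change = -4 − (+4) = -8.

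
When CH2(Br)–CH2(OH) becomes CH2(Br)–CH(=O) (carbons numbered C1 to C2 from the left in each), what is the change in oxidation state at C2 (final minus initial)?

+2

Before: C2 has 1 bond to C, 2 bonds to H, 1 bond to O → oxidation state -1.
After: C2 has 1 bond to C, 1 bond to H, 2 bonds to O → oxidation state +1.
Δ = +1 − (-1) = +2, so this is an oxidation at C2.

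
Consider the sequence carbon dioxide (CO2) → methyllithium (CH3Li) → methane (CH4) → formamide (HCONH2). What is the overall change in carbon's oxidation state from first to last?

-2

Carbon oxidation states along the series — carbon dioxide: +4, methyllithium: -4, methane: -4, formamide: +2.
Net change = +2 − (+4) = -2.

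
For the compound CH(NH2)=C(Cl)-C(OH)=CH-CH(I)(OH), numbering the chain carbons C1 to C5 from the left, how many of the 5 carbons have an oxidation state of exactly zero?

Each bond to a more electronegative atom (O, N, halogen) counts +1, each bond to a less electronegative atom (H, metal, B, Si) counts −1, and each C–C bond counts 0. Tallying each carbon:
C1: 2C, 1H, 1N → 0 − 1 + 1 = 0
C2: 3C, 1Cl → 0 + 1 = +1
C3: 3C, 1O → 0 + 1 = +1
C4: 3C, 1H → 0 − 1 = -1
C5: 1C, 1H, 1O, 1I → 0 − 1 + 1 + 1 = +1
1 carbon (C1) meets the condition.

1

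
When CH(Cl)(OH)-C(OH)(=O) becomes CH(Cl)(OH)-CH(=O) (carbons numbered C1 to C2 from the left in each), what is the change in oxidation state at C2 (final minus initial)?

Before: C2 has 1 bond to C, 3 bonds to O → oxidation state +3.
After: C2 has 1 bond to C, 1 bond to H, 2 bonds to O → oxidation state +1.
Δ = +1 − (+3) = -2, so this is a reduction at C2.

-2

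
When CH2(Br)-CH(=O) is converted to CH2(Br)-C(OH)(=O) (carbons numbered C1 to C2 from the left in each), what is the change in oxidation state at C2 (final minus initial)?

+2

Before: C2 has 1 bond to C, 1 bond to H, 2 bonds to O → oxidation state +1.
After: C2 has 1 bond to C, 3 bonds to O → oxidation state +3.
Δ = +3 − (+1) = +2, so this is an oxidation at C2.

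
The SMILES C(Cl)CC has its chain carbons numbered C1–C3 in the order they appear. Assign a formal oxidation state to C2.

-2

Count +1 for every bond to an atom more electronegative than carbon and −1 for every bond to one less electronegative; C–C bonds are 0.
C2 has one bond to C (0), one bond to C (0), one bond to H (-1), one bond to H (-1).
Oxidation state = 0 + 0 − 1 − 1 = -2.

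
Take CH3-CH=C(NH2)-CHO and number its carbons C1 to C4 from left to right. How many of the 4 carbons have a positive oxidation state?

2

Bonds to more-electronegative neighbours contribute +1 each, bonds to H or metals contribute −1 each, and C–C bonds contribute 0. Tallying each carbon:
C1: 1C, 3H → 0 − 3 = -3
C2: 3C, 1H → 0 − 1 = -1
C3: 3C, 1N → 0 + 1 = +1
C4: 1C, 1H, 2O → 0 − 1 + 2 = +1
2 carbons (C3, C4) meet the condition.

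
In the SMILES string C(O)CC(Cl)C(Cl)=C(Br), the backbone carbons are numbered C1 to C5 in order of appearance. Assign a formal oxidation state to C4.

+1

Count +1 for every bond to an atom more electronegative than carbon and −1 for every bond to one less electronegative; C–C bonds are 0.
C4 has one bond to C (0), a double bond to C (2×0 = 0), one bond to Cl (+1).
Oxidation state = 0 + 0 + 1 = +1.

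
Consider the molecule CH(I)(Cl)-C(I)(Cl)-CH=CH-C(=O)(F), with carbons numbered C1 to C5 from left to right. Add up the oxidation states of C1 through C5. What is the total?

Tallying each carbon's bonds:
C1: 1C, 1H, 1Cl, 1I → 0 − 1 + 1 + 1 = +1
C2: 2C, 1Cl, 1I → 0 + 1 + 1 = +2
C3: 3C, 1H → 0 − 1 = -1
C4: 3C, 1H → 0 − 1 = -1
C5: 1C, 2O, 1F → 0 + 2 + 1 = +3
Sum = +1 + 2 − 1 − 1 + 3 = +4.

+4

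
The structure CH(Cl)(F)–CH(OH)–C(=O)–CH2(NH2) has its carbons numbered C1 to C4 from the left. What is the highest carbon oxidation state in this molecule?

Tallying each carbon's bonds:
C1: 1C, 1H, 1F, 1Cl → 0 − 1 + 1 + 1 = +1
C2: 2C, 1H, 1O → 0 − 1 + 1 = 0
C3: 2C, 2O → 0 + 2 = +2
C4: 1C, 2H, 1N → 0 − 2 + 1 = -1
The highest value is +2.

+2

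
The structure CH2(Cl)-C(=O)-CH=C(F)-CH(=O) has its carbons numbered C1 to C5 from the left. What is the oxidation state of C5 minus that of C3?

+2

C5: 1C, 1H, 2O → 0 − 1 + 2 = +1
C3: 3C, 1H → 0 − 1 = -1
Difference: +1 − (-1) = +2.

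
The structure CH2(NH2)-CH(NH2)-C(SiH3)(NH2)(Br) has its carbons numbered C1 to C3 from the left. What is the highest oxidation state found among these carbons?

Tallying each carbon's bonds:
C1: 1C, 2H, 1N → 0 − 2 + 1 = -1
C2: 2C, 1H, 1N → 0 − 1 + 1 = 0
C3: 1C, 1N, 1Br, 1Si → 0 + 1 + 1 − 1 = +1
The highest value is +1.

+1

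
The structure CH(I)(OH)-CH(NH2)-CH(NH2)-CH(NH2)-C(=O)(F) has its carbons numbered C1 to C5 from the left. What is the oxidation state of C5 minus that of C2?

C5: 1C, 2O, 1F → 0 + 2 + 1 = +3
C2: 2C, 1H, 1N → 0 − 1 + 1 = 0
Difference: +3 − (0) = +3.

+3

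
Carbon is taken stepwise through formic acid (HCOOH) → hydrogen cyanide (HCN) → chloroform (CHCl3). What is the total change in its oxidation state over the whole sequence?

Carbon oxidation states along the series — formic acid: +2, hydrogen cyanide: +2, chloroform: +2.
Net change = +2 − (+2) = 0.

0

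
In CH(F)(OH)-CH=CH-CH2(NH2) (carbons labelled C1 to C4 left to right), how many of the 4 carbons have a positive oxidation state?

Tallying each carbon's bonds:
C1: 1C, 1H, 1O, 1F → 0 − 1 + 1 + 1 = +1
C2: 3C, 1H → 0 − 1 = -1
C3: 3C, 1H → 0 − 1 = -1
C4: 1C, 2H, 1N → 0 − 2 + 1 = -1
1 carbon (C1) meets the condition.

1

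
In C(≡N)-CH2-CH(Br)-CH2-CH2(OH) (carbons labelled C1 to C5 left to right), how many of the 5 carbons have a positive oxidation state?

1

Tallying each carbon's bonds:
C1: 1C, 3N → 0 + 3 = +3
C2: 2C, 2H → 0 − 2 = -2
C3: 2C, 1H, 1Br → 0 − 1 + 1 = 0
C4: 2C, 2H → 0 − 2 = -2
C5: 1C, 2H, 1O → 0 − 2 + 1 = -1
1 carbon (C1) meets the condition.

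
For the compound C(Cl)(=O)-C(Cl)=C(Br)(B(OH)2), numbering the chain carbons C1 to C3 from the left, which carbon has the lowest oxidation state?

Count +1 for every bond to an atom more electronegative than carbon and −1 for every bond to one less electronegative; C–C bonds are 0. Tallying each carbon:
C1: 1C, 2O, 1Cl → 0 + 2 + 1 = +3
C2: 3C, 1Cl → 0 + 1 = +1
C3: 2C, 1Br, 1B → 0 + 1 − 1 = 0
The most reduced carbon is C3 at 0.

C3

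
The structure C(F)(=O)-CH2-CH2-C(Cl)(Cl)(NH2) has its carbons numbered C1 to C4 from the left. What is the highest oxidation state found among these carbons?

+3

Each bond to a more electronegative atom (O, N, halogen) counts +1, each bond to a less electronegative atom (H, metal, B, Si) counts −1, and each C–C bond counts 0. Tallying each carbon:
C1: 1C, 2O, 1F → 0 + 2 + 1 = +3
C2: 2C, 2H → 0 − 2 = -2
C3: 2C, 2H → 0 − 2 = -2
C4: 1C, 1N, 2Cl → 0 + 1 + 2 = +3
The highest value is +3.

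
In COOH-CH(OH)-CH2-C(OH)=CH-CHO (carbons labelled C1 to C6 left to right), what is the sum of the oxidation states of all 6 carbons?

Bonds to more-electronegative neighbours contribute +1 each, bonds to H or metals contribute −1 each, and C–C bonds contribute 0. Tallying each carbon:
C1: 1C, 3O → 0 + 3 = +3
C2: 2C, 1H, 1O → 0 − 1 + 1 = 0
C3: 2C, 2H → 0 − 2 = -2
C4: 3C, 1O → 0 + 1 = +1
C5: 3C, 1H → 0 − 1 = -1
C6: 1C, 1H, 2O → 0 − 1 + 2 = +1
Sum = +3 + 0 − 2 + 1 − 1 + 1 = +2.

+2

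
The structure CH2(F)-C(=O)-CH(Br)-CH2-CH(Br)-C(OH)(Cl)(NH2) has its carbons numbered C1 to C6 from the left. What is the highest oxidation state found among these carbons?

+3

Tallying each carbon's bonds:
C1: 1C, 2H, 1F → 0 − 2 + 1 = -1
C2: 2C, 2O → 0 + 2 = +2
C3: 2C, 1H, 1Br → 0 − 1 + 1 = 0
C4: 2C, 2H → 0 − 2 = -2
C5: 2C, 1H, 1Br → 0 − 1 + 1 = 0
C6: 1C, 1O, 1N, 1Cl → 0 + 1 + 1 + 1 = +3
The highest value is +3.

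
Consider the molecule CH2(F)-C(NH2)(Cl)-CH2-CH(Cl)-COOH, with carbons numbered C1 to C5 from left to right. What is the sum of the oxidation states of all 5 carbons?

+2

Count +1 for every bond to an atom more electronegative than carbon and −1 for every bond to one less electronegative; C–C bonds are 0. Tallying each carbon:
C1: 1C, 2H, 1F → 0 − 2 + 1 = -1
C2: 2C, 1N, 1Cl → 0 + 1 + 1 = +2
C3: 2C, 2H → 0 − 2 = -2
C4: 2C, 1H, 1Cl → 0 − 1 + 1 = 0
C5: 1C, 3O → 0 + 3 = +3
Sum = -1 + 2 − 2 + 0 + 3 = +2.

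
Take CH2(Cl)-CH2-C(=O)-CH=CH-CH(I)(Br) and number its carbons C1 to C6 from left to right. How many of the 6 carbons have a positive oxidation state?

2

Assign +1 per bond to O/N/halogen, −1 per bond to H or an electropositive element, and 0 per bond to carbon. Tallying each carbon:
C1: 1C, 2H, 1Cl → 0 − 2 + 1 = -1
C2: 2C, 2H → 0 − 2 = -2
C3: 2C, 2O → 0 + 2 = +2
C4: 3C, 1H → 0 − 1 = -1
C5: 3C, 1H → 0 − 1 = -1
C6: 1C, 1H, 1Br, 1I → 0 − 1 + 1 + 1 = +1
2 carbons (C3, C6) meet the condition.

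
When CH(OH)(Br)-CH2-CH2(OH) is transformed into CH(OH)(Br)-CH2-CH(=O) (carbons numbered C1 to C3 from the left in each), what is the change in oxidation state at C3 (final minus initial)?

Before: C3 has 1 bond to C, 2 bonds to H, 1 bond to O → oxidation state -1.
After: C3 has 1 bond to C, 1 bond to H, 2 bonds to O → oxidation state +1.
Δ = +1 − (-1) = +2, so this is an oxidation at C3.

+2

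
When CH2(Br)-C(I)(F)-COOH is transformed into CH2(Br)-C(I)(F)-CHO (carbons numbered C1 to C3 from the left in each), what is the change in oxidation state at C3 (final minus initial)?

-2

Before: C3 has 1 bond to C, 3 bonds to O → oxidation state +3.
After: C3 has 1 bond to C, 1 bond to H, 2 bonds to O → oxidation state +1.
Δ = +1 − (+3) = -2, so this is a reduction at C3.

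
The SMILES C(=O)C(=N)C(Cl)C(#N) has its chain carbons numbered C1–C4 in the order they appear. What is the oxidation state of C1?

Count +1 for every bond to an atom more electronegative than carbon and −1 for every bond to one less electronegative; C–C bonds are 0.
C1 has one bond to C (0), a double bond to O (2×+1 = +2), one bond to H (-1).
Oxidation state = 0 + 2 − 1 = +1.

+1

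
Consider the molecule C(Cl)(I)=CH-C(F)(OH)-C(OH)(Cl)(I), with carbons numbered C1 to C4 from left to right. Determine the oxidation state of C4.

+3

Each bond to a more electronegative atom (O, N, halogen) counts +1, each bond to a less electronegative atom (H, metal, B, Si) counts −1, and each C–C bond counts 0.
C4 has one bond to C (0), one bond to O (+1), one bond to Cl (+1), one bond to I (+1).
Oxidation state = 0 + 1 + 1 + 1 = +3.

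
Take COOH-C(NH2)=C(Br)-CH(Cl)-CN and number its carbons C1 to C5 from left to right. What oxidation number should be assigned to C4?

C4 has one bond to C (0), one bond to C (0), one bond to H (-1), one bond to Cl (+1).
Oxidation state = 0 + 0 − 1 + 1 = 0.

0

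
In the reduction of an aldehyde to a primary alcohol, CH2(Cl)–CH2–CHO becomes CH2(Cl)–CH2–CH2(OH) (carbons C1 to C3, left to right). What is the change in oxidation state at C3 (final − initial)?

-2

Before: C3 has 1 bond to C, 1 bond to H, 2 bonds to O → oxidation state +1.
After: C3 has 1 bond to C, 2 bonds to H, 1 bond to O → oxidation state -1.
Δ = -1 − (+1) = -2, so this is a reduction at C3.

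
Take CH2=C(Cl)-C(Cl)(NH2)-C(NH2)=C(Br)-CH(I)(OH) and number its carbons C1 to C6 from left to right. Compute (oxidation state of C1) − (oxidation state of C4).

C1: 2C, 2H → 0 − 2 = -2
C4: 3C, 1N → 0 + 1 = +1
Difference: -2 − (+1) = -3.

-3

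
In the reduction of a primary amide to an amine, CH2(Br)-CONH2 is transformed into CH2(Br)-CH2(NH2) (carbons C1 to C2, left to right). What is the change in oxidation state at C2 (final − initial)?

-4

Before: C2 has 1 bond to C, 2 bonds to O, 1 bond to N → oxidation state +3.
After: C2 has 1 bond to C, 2 bonds to H, 1 bond to N → oxidation state -1.
Δ = -1 − (+3) = -4, so this is a reduction at C2.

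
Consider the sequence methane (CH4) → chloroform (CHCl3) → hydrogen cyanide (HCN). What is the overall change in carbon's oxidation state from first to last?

+6

Carbon oxidation states along the series — methane: -4, chloroform: +2, hydrogen cyanide: +2.
Net change = +2 − (-4) = +6.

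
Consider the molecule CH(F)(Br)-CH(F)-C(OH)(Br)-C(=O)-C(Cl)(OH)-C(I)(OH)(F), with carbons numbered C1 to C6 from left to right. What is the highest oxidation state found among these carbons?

+3

Tallying each carbon's bonds:
C1: 1C, 1H, 1F, 1Br → 0 − 1 + 1 + 1 = +1
C2: 2C, 1H, 1F → 0 − 1 + 1 = 0
C3: 2C, 1O, 1Br → 0 + 1 + 1 = +2
C4: 2C, 2O → 0 + 2 = +2
C5: 2C, 1O, 1Cl → 0 + 1 + 1 = +2
C6: 1C, 1O, 1F, 1I → 0 + 1 + 1 + 1 = +3
The highest value is +3.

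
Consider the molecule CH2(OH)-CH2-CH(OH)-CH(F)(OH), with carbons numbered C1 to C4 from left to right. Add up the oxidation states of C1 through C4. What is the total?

Bonds to more-electronegative neighbours contribute +1 each, bonds to H or metals contribute −1 each, and C–C bonds contribute 0. Tallying each carbon:
C1: 1C, 2H, 1O → 0 − 2 + 1 = -1
C2: 2C, 2H → 0 − 2 = -2
C3: 2C, 1H, 1O → 0 − 1 + 1 = 0
C4: 1C, 1H, 1O, 1F → 0 − 1 + 1 + 1 = +1
Sum = -1 − 2 + 0 + 1 = -2.

-2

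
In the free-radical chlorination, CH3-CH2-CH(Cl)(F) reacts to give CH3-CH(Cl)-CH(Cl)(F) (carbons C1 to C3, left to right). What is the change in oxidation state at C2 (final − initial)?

Before: C2 has 2 bonds to C, 2 bonds to H → oxidation state -2.
After: C2 has 2 bonds to C, 1 bond to H, 1 bond to Cl → oxidation state 0.
Δ = 0 − (-2) = +2, so this is an oxidation at C2.

+2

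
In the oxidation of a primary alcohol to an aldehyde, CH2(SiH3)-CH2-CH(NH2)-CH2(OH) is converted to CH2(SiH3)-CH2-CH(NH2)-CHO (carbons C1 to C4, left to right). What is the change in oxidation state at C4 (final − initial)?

Before: C4 has 1 bond to C, 2 bonds to H, 1 bond to O → oxidation state -1.
After: C4 has 1 bond to C, 1 bond to H, 2 bonds to O → oxidation state +1.
Δ = +1 − (-1) = +2, so this is an oxidation at C4.

+2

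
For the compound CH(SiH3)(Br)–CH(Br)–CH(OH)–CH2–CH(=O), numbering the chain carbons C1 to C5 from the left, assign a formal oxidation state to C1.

C1 has one bond to C (0), one bond to Si (-1), one bond to Br (+1), one bond to H (-1).
Oxidation state = 0 − 1 + 1 − 1 = -1.

-1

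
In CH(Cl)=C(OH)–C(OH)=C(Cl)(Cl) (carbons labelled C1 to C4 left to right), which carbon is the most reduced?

Tallying each carbon's bonds:
C1: 2C, 1H, 1Cl → 0 − 1 + 1 = 0
C2: 3C, 1O → 0 + 1 = +1
C3: 3C, 1O → 0 + 1 = +1
C4: 2C, 2Cl → 0 + 2 = +2
The most reduced carbon is C1 at 0.

C1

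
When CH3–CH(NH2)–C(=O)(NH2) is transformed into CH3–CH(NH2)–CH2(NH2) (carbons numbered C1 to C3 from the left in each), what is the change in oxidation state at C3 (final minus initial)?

Before: C3 has 1 bond to C, 2 bonds to O, 1 bond to N → oxidation state +3.
After: C3 has 1 bond to C, 2 bonds to H, 1 bond to N → oxidation state -1.
Δ = -1 − (+3) = -4, so this is a reduction at C3.

-4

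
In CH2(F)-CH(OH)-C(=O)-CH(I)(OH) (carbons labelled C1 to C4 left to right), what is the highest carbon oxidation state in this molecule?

Assign +1 per bond to O/N/halogen, −1 per bond to H or an electropositive element, and 0 per bond to carbon. Tallying each carbon:
C1: 1C, 2H, 1F → 0 − 2 + 1 = -1
C2: 2C, 1H, 1O → 0 − 1 + 1 = 0
C3: 2C, 2O → 0 + 2 = +2
C4: 1C, 1H, 1O, 1I → 0 − 1 + 1 + 1 = +1
The highest value is +2.

+2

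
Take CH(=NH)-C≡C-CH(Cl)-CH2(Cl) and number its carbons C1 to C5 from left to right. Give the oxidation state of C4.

C4 has one bond to C (0), one bond to C (0), one bond to H (-1), one bond to Cl (+1).
Oxidation state = 0 + 0 − 1 + 1 = 0.

0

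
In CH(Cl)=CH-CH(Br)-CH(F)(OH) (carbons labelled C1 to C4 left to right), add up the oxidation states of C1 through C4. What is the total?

Tallying each carbon's bonds:
C1: 2C, 1H, 1Cl → 0 − 1 + 1 = 0
C2: 3C, 1H → 0 − 1 = -1
C3: 2C, 1H, 1Br → 0 − 1 + 1 = 0
C4: 1C, 1H, 1O, 1F → 0 − 1 + 1 + 1 = +1
Sum = 0 − 1 + 0 + 1 = 0.

0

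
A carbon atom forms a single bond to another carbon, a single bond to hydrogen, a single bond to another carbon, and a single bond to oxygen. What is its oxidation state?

Each bond to a more electronegative atom (O, N, halogen) counts +1, each bond to a less electronegative atom (H, metal, B, Si) counts −1, and each C–C bond counts 0.
The carbon has one bond to C (0), one bond to C (0), one bond to O (+1), one bond to H (-1).
Oxidation state = 0 + 0 + 1 − 1 = 0.

0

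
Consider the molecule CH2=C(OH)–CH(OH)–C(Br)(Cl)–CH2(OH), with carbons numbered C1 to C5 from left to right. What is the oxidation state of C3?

0

Bonds to more-electronegative neighbours contribute +1 each, bonds to H or metals contribute −1 each, and C–C bonds contribute 0.
C3 has one bond to C (0), one bond to C (0), one bond to O (+1), one bond to H (-1).
Oxidation state = 0 + 0 + 1 − 1 = 0.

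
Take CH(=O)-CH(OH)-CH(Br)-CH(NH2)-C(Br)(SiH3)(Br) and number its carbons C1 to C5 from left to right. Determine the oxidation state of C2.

0

C2 has one bond to C (0), one bond to C (0), one bond to O (+1), one bond to H (-1).
Oxidation state = 0 + 0 + 1 − 1 = 0.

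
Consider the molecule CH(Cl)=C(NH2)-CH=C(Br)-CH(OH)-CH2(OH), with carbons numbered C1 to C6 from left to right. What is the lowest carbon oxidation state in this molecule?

Each bond to a more electronegative atom (O, N, halogen) counts +1, each bond to a less electronegative atom (H, metal, B, Si) counts −1, and each C–C bond counts 0. Tallying each carbon:
C1: 2C, 1H, 1Cl → 0 − 1 + 1 = 0
C2: 3C, 1N → 0 + 1 = +1
C3: 3C, 1H → 0 − 1 = -1
C4: 3C, 1Br → 0 + 1 = +1
C5: 2C, 1H, 1O → 0 − 1 + 1 = 0
C6: 1C, 2H, 1O → 0 − 2 + 1 = -1
The lowest value is -1.

-1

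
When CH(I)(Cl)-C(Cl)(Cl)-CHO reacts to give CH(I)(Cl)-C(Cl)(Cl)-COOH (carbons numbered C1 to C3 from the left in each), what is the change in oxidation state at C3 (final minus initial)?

+2

Before: C3 has 1 bond to C, 1 bond to H, 2 bonds to O → oxidation state +1.
After: C3 has 1 bond to C, 3 bonds to O → oxidation state +3.
Δ = +3 − (+1) = +2, so this is an oxidation at C3.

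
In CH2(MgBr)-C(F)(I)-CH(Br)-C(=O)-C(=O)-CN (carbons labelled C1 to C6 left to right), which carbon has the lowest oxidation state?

Tallying each carbon's bonds:
C1: 1C, 2H, 1Mg → 0 − 2 − 1 = -3
C2: 2C, 1F, 1I → 0 + 1 + 1 = +2
C3: 2C, 1H, 1Br → 0 − 1 + 1 = 0
C4: 2C, 2O → 0 + 2 = +2
C5: 2C, 2O → 0 + 2 = +2
C6: 1C, 3N → 0 + 3 = +3
The most reduced carbon is C1 at -3.

C1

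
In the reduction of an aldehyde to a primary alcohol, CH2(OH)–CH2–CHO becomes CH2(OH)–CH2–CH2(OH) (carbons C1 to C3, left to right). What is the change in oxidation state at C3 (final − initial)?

Before: C3 has 1 bond to C, 1 bond to H, 2 bonds to O → oxidation state +1.
After: C3 has 1 bond to C, 2 bonds to H, 1 bond to O → oxidation state -1.
Δ = -1 − (+1) = -2, so this is a reduction at C3.

-2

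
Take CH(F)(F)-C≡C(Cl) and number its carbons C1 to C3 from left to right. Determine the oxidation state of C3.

C3 has a triple bond to C (3×0 = 0), one bond to Cl (+1).
Oxidation state = 0 + 1 = +1.

+1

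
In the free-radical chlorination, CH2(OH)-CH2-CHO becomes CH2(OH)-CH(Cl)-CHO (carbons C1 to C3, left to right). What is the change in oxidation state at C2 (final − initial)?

+2

Before: C2 has 2 bonds to C, 2 bonds to H → oxidation state -2.
After: C2 has 2 bonds to C, 1 bond to H, 1 bond to Cl → oxidation state 0.
Δ = 0 − (-2) = +2, so this is an oxidation at C2.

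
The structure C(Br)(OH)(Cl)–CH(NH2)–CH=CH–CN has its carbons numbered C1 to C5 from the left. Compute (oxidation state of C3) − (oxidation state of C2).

-1

C3: 3C, 1H → 0 − 1 = -1
C2: 2C, 1H, 1N → 0 − 1 + 1 = 0
Difference: -1 − (0) = -1.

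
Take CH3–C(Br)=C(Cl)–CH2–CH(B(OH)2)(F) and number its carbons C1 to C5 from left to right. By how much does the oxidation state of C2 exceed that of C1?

C2: 3C, 1Br → 0 + 1 = +1
C1: 1C, 3H → 0 − 3 = -3
Difference: +1 − (-3) = +4.

+4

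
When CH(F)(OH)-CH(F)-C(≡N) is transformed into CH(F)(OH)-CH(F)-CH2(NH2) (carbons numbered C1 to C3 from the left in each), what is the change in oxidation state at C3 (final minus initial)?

Before: C3 has 1 bond to C, 3 bonds to N → oxidation state +3.
After: C3 has 1 bond to C, 2 bonds to H, 1 bond to N → oxidation state -1.
Δ = -1 − (+3) = -4, so this is a reduction at C3.

-4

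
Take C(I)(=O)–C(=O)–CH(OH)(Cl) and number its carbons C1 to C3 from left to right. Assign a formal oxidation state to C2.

+2

C2 has one bond to C (0), one bond to C (0), a double bond to O (2×+1 = +2).
Oxidation state = 0 + 0 + 2 = +2.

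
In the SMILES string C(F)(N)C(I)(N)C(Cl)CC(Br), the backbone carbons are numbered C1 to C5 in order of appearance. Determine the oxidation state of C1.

C1 has one bond to C (0), one bond to F (+1), one bond to N (+1), one bond to H (-1).
Oxidation state = 0 + 1 + 1 − 1 = +1.

+1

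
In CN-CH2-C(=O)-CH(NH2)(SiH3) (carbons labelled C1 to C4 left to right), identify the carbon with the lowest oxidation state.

C2

Tallying each carbon's bonds:
C1: 1C, 3N → 0 + 3 = +3
C2: 2C, 2H → 0 − 2 = -2
C3: 2C, 2O → 0 + 2 = +2
C4: 1C, 1H, 1N, 1Si → 0 − 1 + 1 − 1 = -1
The most reduced carbon is C2 at -2.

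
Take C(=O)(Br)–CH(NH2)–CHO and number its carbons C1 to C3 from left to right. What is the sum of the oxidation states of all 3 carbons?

Tallying each carbon's bonds:
C1: 1C, 2O, 1Br → 0 + 2 + 1 = +3
C2: 2C, 1H, 1N → 0 − 1 + 1 = 0
C3: 1C, 1H, 2O → 0 − 1 + 2 = +1
Sum = +3 + 0 + 1 = +4.

+4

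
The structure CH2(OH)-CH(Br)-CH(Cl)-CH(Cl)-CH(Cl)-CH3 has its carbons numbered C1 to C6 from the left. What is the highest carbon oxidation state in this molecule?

0

Tallying each carbon's bonds:
C1: 1C, 2H, 1O → 0 − 2 + 1 = -1
C2: 2C, 1H, 1Br → 0 − 1 + 1 = 0
C3: 2C, 1H, 1Cl → 0 − 1 + 1 = 0
C4: 2C, 1H, 1Cl → 0 − 1 + 1 = 0
C5: 2C, 1H, 1Cl → 0 − 1 + 1 = 0
C6: 1C, 3H → 0 − 3 = -3
The highest value is 0.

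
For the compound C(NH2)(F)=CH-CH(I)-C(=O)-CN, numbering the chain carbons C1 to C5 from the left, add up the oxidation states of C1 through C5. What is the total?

+6

Tallying each carbon's bonds:
C1: 2C, 1N, 1F → 0 + 1 + 1 = +2
C2: 3C, 1H → 0 − 1 = -1
C3: 2C, 1H, 1I → 0 − 1 + 1 = 0
C4: 2C, 2O → 0 + 2 = +2
C5: 1C, 3N → 0 + 3 = +3
Sum = +2 − 1 + 0 + 2 + 3 = +6.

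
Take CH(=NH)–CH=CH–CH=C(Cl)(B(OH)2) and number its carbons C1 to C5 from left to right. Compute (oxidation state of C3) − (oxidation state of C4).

C3: 3C, 1H → 0 − 1 = -1
C4: 3C, 1H → 0 − 1 = -1
Difference: -1 − (-1) = 0.

0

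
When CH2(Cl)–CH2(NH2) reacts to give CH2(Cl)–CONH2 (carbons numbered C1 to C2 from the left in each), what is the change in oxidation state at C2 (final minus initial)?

Before: C2 has 1 bond to C, 2 bonds to H, 1 bond to N → oxidation state -1.
After: C2 has 1 bond to C, 2 bonds to O, 1 bond to N → oxidation state +3.
Δ = +3 − (-1) = +4, so this is an oxidation at C2.

+4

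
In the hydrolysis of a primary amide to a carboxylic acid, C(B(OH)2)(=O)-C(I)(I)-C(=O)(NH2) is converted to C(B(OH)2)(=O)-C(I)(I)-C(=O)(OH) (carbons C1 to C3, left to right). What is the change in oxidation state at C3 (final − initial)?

Before: C3 has 1 bond to C, 2 bonds to O, 1 bond to N → oxidation state +3.
After: C3 has 1 bond to C, 3 bonds to O → oxidation state +3.
Δ = +3 − (+3) = 0, so no net redox change at C3.

0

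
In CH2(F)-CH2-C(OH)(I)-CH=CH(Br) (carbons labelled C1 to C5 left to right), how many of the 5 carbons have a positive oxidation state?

1

Count +1 for every bond to an atom more electronegative than carbon and −1 for every bond to one less electronegative; C–C bonds are 0. Tallying each carbon:
C1: 1C, 2H, 1F → 0 − 2 + 1 = -1
C2: 2C, 2H → 0 − 2 = -2
C3: 2C, 1O, 1I → 0 + 1 + 1 = +2
C4: 3C, 1H → 0 − 1 = -1
C5: 2C, 1H, 1Br → 0 − 1 + 1 = 0
1 carbon (C3) meets the condition.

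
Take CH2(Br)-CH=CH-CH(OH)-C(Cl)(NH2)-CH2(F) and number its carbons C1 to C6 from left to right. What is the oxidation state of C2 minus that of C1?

C2: 3C, 1H → 0 − 1 = -1
C1: 1C, 2H, 1Br → 0 − 2 + 1 = -1
Difference: -1 − (-1) = 0.

0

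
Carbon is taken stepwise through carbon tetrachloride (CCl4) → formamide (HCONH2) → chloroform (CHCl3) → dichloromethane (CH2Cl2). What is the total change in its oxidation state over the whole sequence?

Carbon oxidation states along the series — carbon tetrachloride: +4, formamide: +2, chloroform: +2, dichloromethane: 0.
Net change = 0 − (+4) = -4.

-4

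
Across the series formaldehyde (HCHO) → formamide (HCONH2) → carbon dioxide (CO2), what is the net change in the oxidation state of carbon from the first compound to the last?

Carbon oxidation states along the series — formaldehyde: 0, formamide: +2, carbon dioxide: +4.
Net change = +4 − (0) = +4.

+4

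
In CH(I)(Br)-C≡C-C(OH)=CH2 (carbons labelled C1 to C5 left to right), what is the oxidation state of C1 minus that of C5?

+3

C1: 1C, 1H, 1Br, 1I → 0 − 1 + 1 + 1 = +1
C5: 2C, 2H → 0 − 2 = -2
Difference: +1 − (-2) = +3.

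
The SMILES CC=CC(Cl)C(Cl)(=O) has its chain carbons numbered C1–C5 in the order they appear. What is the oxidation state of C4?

0

C4 has one bond to C (0), one bond to C (0), one bond to H (-1), one bond to Cl (+1).
Oxidation state = 0 + 0 − 1 + 1 = 0.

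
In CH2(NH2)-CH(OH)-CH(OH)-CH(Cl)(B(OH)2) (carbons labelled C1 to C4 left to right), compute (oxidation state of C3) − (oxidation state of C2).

C3: 2C, 1H, 1O → 0 − 1 + 1 = 0
C2: 2C, 1H, 1O → 0 − 1 + 1 = 0
Difference: 0 − (0) = 0.

0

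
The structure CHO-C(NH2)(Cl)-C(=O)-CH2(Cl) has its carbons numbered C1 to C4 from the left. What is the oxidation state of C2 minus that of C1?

+1

C2: 2C, 1N, 1Cl → 0 + 1 + 1 = +2
C1: 1C, 1H, 2O → 0 − 1 + 2 = +1
Difference: +2 − (+1) = +1.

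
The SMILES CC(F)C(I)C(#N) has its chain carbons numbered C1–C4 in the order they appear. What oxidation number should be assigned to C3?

0

Bonds to more-electronegative neighbours contribute +1 each, bonds to H or metals contribute −1 each, and C–C bonds contribute 0.
C3 has one bond to C (0), one bond to C (0), one bond to I (+1), one bond to H (-1).
Oxidation state = 0 + 0 + 1 − 1 = 0.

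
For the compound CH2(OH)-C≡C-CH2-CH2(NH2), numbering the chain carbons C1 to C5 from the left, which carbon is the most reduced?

Tallying each carbon's bonds:
C1: 1C, 2H, 1O → 0 − 2 + 1 = -1
C2: 4C → 0 = 0
C3: 4C → 0 = 0
C4: 2C, 2H → 0 − 2 = -2
C5: 1C, 2H, 1N → 0 − 2 + 1 = -1
The most reduced carbon is C4 at -2.

C4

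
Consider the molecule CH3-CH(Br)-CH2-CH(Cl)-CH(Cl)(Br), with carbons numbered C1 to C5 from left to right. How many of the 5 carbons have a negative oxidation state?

2

Bonds to more-electronegative neighbours contribute +1 each, bonds to H or metals contribute −1 each, and C–C bonds contribute 0. Tallying each carbon:
C1: 1C, 3H → 0 − 3 = -3
C2: 2C, 1H, 1Br → 0 − 1 + 1 = 0
C3: 2C, 2H → 0 − 2 = -2
C4: 2C, 1H, 1Cl → 0 − 1 + 1 = 0
C5: 1C, 1H, 1Cl, 1Br → 0 − 1 + 1 + 1 = +1
2 carbons (C1, C3) meet the condition.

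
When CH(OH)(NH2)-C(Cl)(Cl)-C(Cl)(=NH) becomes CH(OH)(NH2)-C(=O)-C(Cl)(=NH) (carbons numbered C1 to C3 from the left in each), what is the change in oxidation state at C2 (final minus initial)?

0

Before: C2 has 2 bonds to C, 2 bonds to Cl → oxidation state +2.
After: C2 has 2 bonds to C, 2 bonds to O → oxidation state +2.
Δ = +2 − (+2) = 0, so no net redox change at C2.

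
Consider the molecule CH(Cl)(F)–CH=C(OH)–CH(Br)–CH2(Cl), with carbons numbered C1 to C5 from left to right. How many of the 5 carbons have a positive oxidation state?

2

Tallying each carbon's bonds:
C1: 1C, 1H, 1F, 1Cl → 0 − 1 + 1 + 1 = +1
C2: 3C, 1H → 0 − 1 = -1
C3: 3C, 1O → 0 + 1 = +1
C4: 2C, 1H, 1Br → 0 − 1 + 1 = 0
C5: 1C, 2H, 1Cl → 0 − 2 + 1 = -1
2 carbons (C1, C3) meet the condition.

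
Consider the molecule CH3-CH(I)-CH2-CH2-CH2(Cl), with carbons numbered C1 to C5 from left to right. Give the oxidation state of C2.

0

C2 has one bond to C (0), one bond to C (0), one bond to I (+1), one bond to H (-1).
Oxidation state = 0 + 0 + 1 − 1 = 0.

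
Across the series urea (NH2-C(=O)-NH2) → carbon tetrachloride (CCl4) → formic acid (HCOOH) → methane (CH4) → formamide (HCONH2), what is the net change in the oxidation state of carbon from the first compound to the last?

-2

Carbon oxidation states along the series — urea: +4, carbon tetrachloride: +4, formic acid: +2, methane: -4, formamide: +2.
Net change = +2 − (+4) = -2.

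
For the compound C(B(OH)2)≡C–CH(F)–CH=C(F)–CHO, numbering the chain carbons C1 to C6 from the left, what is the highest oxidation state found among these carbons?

+1

Each bond to a more electronegative atom (O, N, halogen) counts +1, each bond to a less electronegative atom (H, metal, B, Si) counts −1, and each C–C bond counts 0. Tallying each carbon:
C1: 3C, 1B → 0 − 1 = -1
C2: 4C → 0 = 0
C3: 2C, 1H, 1F → 0 − 1 + 1 = 0
C4: 3C, 1H → 0 − 1 = -1
C5: 3C, 1F → 0 + 1 = +1
C6: 1C, 1H, 2O → 0 − 1 + 2 = +1
The highest value is +1.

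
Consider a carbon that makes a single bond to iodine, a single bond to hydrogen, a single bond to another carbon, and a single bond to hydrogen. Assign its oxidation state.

The carbon has one bond to C (0), one bond to H (-1), one bond to H (-1), one bond to I (+1).
Oxidation state = 0 − 1 − 1 + 1 = -1.

-1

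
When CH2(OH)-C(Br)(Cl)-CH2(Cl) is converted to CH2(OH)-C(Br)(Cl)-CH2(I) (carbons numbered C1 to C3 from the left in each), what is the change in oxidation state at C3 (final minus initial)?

0

Before: C3 has 1 bond to C, 2 bonds to H, 1 bond to Cl → oxidation state -1.
After: C3 has 1 bond to C, 2 bonds to H, 1 bond to I → oxidation state -1.
Δ = -1 − (-1) = 0, so no net redox change at C3.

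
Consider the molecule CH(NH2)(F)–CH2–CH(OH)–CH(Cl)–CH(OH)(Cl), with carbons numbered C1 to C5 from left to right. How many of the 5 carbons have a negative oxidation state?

1

Tallying each carbon's bonds:
C1: 1C, 1H, 1N, 1F → 0 − 1 + 1 + 1 = +1
C2: 2C, 2H → 0 − 2 = -2
C3: 2C, 1H, 1O → 0 − 1 + 1 = 0
C4: 2C, 1H, 1Cl → 0 − 1 + 1 = 0
C5: 1C, 1H, 1O, 1Cl → 0 − 1 + 1 + 1 = +1
1 carbon (C2) meets the condition.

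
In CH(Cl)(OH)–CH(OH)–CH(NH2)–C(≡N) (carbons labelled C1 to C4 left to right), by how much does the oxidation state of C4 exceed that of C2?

C4: 1C, 3N → 0 + 3 = +3
C2: 2C, 1H, 1O → 0 − 1 + 1 = 0
Difference: +3 − (0) = +3.

+3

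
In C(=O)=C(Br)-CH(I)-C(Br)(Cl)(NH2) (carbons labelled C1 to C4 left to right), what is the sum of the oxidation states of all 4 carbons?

+6

Tallying each carbon's bonds:
C1: 2C, 2O → 0 + 2 = +2
C2: 3C, 1Br → 0 + 1 = +1
C3: 2C, 1H, 1I → 0 − 1 + 1 = 0
C4: 1C, 1N, 1Cl, 1Br → 0 + 1 + 1 + 1 = +3
Sum = +2 + 1 + 0 + 3 = +6.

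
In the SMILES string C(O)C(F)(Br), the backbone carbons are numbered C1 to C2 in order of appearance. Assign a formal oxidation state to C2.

Assign +1 per bond to O/N/halogen, −1 per bond to H or an electropositive element, and 0 per bond to carbon.
C2 has one bond to C (0), one bond to F (+1), one bond to Br (+1), one bond to H (-1).
Oxidation state = 0 + 1 + 1 − 1 = +1.

+1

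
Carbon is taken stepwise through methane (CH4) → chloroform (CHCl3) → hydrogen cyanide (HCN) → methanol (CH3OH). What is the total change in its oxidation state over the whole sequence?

+2

Carbon oxidation states along the series — methane: -4, chloroform: +2, hydrogen cyanide: +2, methanol: -2.
Net change = -2 − (-4) = +2.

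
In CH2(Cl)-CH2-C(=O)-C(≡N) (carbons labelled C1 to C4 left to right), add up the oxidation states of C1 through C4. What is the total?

+2

Assign +1 per bond to O/N/halogen, −1 per bond to H or an electropositive element, and 0 per bond to carbon. Tallying each carbon:
C1: 1C, 2H, 1Cl → 0 − 2 + 1 = -1
C2: 2C, 2H → 0 − 2 = -2
C3: 2C, 2O → 0 + 2 = +2
C4: 1C, 3N → 0 + 3 = +3
Sum = -1 − 2 + 2 + 3 = +2.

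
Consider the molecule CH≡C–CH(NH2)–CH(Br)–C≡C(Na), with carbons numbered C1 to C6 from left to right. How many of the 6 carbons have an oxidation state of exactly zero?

4

Assign +1 per bond to O/N/halogen, −1 per bond to H or an electropositive element, and 0 per bond to carbon. Tallying each carbon:
C1: 3C, 1H → 0 − 1 = -1
C2: 4C → 0 = 0
C3: 2C, 1H, 1N → 0 − 1 + 1 = 0
C4: 2C, 1H, 1Br → 0 − 1 + 1 = 0
C5: 4C → 0 = 0
C6: 3C, 1Na → 0 − 1 = -1
4 carbons (C2, C3, C4, C5) meet the condition.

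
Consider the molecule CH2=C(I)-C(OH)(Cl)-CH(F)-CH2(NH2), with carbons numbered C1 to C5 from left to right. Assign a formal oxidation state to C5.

Count +1 for every bond to an atom more electronegative than carbon and −1 for every bond to one less electronegative; C–C bonds are 0.
C5 has one bond to C (0), one bond to H (-1), one bond to N (+1), one bond to H (-1).
Oxidation state = 0 − 1 + 1 − 1 = -1.

-1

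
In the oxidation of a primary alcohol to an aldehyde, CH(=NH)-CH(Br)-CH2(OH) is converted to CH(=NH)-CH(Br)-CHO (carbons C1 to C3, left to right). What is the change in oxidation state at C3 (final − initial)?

+2

Before: C3 has 1 bond to C, 2 bonds to H, 1 bond to O → oxidation state -1.
After: C3 has 1 bond to C, 1 bond to H, 2 bonds to O → oxidation state +1.
Δ = +1 − (-1) = +2, so this is an oxidation at C3.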